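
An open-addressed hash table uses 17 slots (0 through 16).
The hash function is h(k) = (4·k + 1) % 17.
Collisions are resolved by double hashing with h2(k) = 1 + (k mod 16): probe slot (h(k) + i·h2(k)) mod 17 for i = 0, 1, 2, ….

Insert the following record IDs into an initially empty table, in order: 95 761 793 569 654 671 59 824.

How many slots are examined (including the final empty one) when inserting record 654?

2

95: h=7 -> slot 7
761: h=2 -> slot 2
793: h=11 -> slot 11
569: h=16 -> slot 16
654: h=16, h2=15, probe 16,14 -> slot 14
671: h=16, h2=16, probe 16,15 -> slot 15
59: h=16, h2=12, probe 16,11,6 -> slot 6
824: h=16, h2=9, probe 16,8 -> slot 8
Table: [_, _, 761, _, _, _, 59, 95, 824, _, _, 793, _, _, 654, 671, 569]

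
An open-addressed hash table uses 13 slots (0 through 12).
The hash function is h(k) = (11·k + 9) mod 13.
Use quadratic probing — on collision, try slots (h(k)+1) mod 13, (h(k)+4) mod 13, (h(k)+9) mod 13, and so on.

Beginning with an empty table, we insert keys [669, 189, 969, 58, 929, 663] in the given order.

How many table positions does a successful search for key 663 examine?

3

Insert 669: h=10, slot 10 empty → index 10.
Insert 189: h=8, slot 8 empty → index 8.
Insert 969: h=8, slot 8 occupied → index 9.
Insert 58: h=10, slot 10 occupied → index 11.
Insert 929: h=10, slots 10,11 occupied → index 1.
Insert 663: h=9, slots 9,10 occupied → index 0.
Table: [663, 929, ∅, ∅, ∅, ∅, ∅, ∅, 189, 969, 669, 58, ∅]
Lookup 663: h=9, probe 9,10,0 → found at 0.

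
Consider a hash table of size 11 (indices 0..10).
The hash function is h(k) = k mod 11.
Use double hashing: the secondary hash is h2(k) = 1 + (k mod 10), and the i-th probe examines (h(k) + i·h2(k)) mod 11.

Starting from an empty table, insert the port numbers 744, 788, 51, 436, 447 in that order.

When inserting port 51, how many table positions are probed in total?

2

744: h=7 → slot 7
788: h=7, h2=9, probe 7,5 → slot 5
51: h=7, h2=2, probe 7,9 → slot 9
436: h=7, h2=7, probe 7,3 → slot 3
447: h=7, h2=8, probe 7,4 → slot 4
Table: [_, _, _, 436, 447, 788, _, 744, _, 51, _]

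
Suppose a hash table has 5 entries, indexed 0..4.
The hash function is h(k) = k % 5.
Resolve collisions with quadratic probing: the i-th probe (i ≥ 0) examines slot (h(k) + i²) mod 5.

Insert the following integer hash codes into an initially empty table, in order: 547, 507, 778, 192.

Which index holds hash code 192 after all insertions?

547 hashes to 2; slot 2 is free → place at 2.
507 hashes to 2; 2 taken → place at 3.
778 hashes to 3; 3 taken → place at 4.
192 hashes to 2; 2,3 taken → place at 1.
Table: [-, 192, 547, 507, 778]

1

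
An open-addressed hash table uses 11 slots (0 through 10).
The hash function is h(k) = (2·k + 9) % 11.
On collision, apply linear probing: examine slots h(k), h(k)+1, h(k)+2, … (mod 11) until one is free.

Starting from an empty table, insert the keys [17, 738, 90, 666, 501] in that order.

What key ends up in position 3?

17 hashes to 10; slot 10 is free => place at 10.
738 hashes to 0; slot 0 is free => place at 0.
90 hashes to 2; slot 2 is free => place at 2.
666 hashes to 10; 10,0 taken => place at 1.
501 hashes to 10; 10,0,1,2 taken => place at 3.
Table: [738, 666, 90, 501, ∅, ∅, ∅, ∅, ∅, ∅, 17]

501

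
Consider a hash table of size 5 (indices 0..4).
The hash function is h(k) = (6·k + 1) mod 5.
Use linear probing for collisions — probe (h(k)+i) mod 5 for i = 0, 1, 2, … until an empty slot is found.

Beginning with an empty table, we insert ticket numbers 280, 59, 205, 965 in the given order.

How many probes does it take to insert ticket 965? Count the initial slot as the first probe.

280: h=1 -> slot 1
59: h=0 -> slot 0
205: h=1, probe 1,2 -> slot 2
965: h=1, probe 1,2,3 -> slot 3
Table: [59, 280, 205, 965, —]

3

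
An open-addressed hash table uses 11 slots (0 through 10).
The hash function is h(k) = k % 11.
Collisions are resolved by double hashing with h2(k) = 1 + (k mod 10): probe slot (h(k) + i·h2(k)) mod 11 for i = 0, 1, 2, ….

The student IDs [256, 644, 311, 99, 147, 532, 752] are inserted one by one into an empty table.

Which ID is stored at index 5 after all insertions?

Insert 256: h=3, slot 3 empty -> index 3.
Insert 644: h=6, slot 6 empty -> index 6.
Insert 311: h=3, h2=2, slot 3 occupied -> index 5.
Insert 99: h=0, slot 0 empty -> index 0.
Insert 147: h=4, slot 4 empty -> index 4.
Insert 532: h=4, h2=3, slot 4 occupied -> index 7.
Insert 752: h=4, h2=3, slots 4,7 occupied -> index 10.
Table: [99, —, —, 256, 147, 311, 644, 532, —, —, 752]

311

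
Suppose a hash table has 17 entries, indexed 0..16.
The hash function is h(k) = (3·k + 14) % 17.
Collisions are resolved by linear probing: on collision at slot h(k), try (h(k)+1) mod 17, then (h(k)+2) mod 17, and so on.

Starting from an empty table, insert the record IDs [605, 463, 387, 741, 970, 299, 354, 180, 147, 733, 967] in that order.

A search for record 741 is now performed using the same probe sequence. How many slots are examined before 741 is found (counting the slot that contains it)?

2

605: h=10 -> slot 10
463: h=9 -> slot 9
387: h=2 -> slot 2
741: h=10, probe 10,11 -> slot 11
970: h=0 -> slot 0
299: h=10, probe 10,11,12 -> slot 12
354: h=5 -> slot 5
180: h=10, probe 10,11,12,13 -> slot 13
147: h=13, probe 13,14 -> slot 14
733: h=3 -> slot 3
967: h=8 -> slot 8
Table: [970, ., 387, 733, ., 354, ., ., 967, 463, 605, 741, 299, 180, 147, ., .]
Lookup 741: h=10, probe 10,11 → found at 11.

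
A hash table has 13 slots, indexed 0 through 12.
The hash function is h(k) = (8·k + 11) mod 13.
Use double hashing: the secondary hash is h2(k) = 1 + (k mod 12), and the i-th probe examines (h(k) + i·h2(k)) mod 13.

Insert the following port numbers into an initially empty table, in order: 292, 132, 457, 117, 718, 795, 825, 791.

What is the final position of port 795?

5

292 hashes to 7; slot 7 is free => place at 7.
132 hashes to 1; slot 1 is free => place at 1.
457 hashes to 1, h2=2; 1 taken => place at 3.
117 hashes to 11; slot 11 is free => place at 11.
718 hashes to 9; slot 9 is free => place at 9.
795 hashes to 1, h2=4; 1 taken => place at 5.
825 hashes to 7, h2=10; 7 taken => place at 4.
791 hashes to 8; slot 8 is free => place at 8.
Table: [—, 132, —, 457, 825, 795, —, 292, 791, 718, —, 117, —]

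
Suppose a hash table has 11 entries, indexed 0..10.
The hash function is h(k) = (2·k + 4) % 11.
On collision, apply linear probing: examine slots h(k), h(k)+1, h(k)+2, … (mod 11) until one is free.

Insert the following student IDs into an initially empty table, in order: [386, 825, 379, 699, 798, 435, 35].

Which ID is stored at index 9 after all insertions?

35

386 hashes to 6; slot 6 is free → place at 6.
825 hashes to 4; slot 4 is free → place at 4.
379 hashes to 3; slot 3 is free → place at 3.
699 hashes to 5; slot 5 is free → place at 5.
798 hashes to 5; 5,6 taken → place at 7.
435 hashes to 5; 5,6,7 taken → place at 8.
35 hashes to 8; 8 taken → place at 9.
Table: [—, —, —, 379, 825, 699, 386, 798, 435, 35, —]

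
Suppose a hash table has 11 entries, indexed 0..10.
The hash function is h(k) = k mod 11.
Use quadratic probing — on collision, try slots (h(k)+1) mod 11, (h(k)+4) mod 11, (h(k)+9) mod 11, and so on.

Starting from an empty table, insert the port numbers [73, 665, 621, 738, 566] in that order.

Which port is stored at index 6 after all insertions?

Insert 73: h=7, slot 7 empty => index 7.
Insert 665: h=5, slot 5 empty => index 5.
Insert 621: h=5, slot 5 occupied => index 6.
Insert 738: h=1, slot 1 empty => index 1.
Insert 566: h=5, slots 5,6 occupied => index 9.
Table: [_, 738, _, _, _, 665, 621, 73, _, 566, _]

621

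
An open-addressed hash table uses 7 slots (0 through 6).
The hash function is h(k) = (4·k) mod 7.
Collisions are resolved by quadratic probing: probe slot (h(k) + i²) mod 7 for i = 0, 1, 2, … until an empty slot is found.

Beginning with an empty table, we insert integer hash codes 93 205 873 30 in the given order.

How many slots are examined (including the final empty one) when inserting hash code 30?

93 hashes to 1; slot 1 is free -> place at 1.
205 hashes to 1; 1 taken -> place at 2.
873 hashes to 6; slot 6 is free -> place at 6.
30 hashes to 1; 1,2 taken -> place at 5.
Table: [-, 93, 205, -, -, 30, 873]

3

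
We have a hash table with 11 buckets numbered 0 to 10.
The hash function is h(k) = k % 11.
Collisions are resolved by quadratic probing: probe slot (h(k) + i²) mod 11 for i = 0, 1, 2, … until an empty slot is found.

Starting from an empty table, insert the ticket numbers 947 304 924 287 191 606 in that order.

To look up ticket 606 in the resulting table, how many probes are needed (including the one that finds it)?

Insert 947: h=1, slot 1 empty => index 1.
Insert 304: h=7, slot 7 empty => index 7.
Insert 924: h=0, slot 0 empty => index 0.
Insert 287: h=1, slot 1 occupied => index 2.
Insert 191: h=4, slot 4 empty => index 4.
Insert 606: h=1, slots 1,2 occupied => index 5.
Table: [924, 947, 287, ., 191, 606, ., 304, ., ., .]
Lookup 606: h=1, probe 1,2,5 → found at 5.

3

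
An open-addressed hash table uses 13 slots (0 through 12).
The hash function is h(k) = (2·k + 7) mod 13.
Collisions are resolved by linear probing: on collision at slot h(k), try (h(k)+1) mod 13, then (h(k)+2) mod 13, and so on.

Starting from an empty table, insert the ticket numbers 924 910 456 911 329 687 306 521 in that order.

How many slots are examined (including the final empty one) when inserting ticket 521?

4

924 hashes to 9; slot 9 is free → place at 9.
910 hashes to 7; slot 7 is free → place at 7.
456 hashes to 9; 9 taken → place at 10.
911 hashes to 9; 9,10 taken → place at 11.
329 hashes to 2; slot 2 is free → place at 2.
687 hashes to 3; slot 3 is free → place at 3.
306 hashes to 8; slot 8 is free → place at 8.
521 hashes to 9; 9,10,11 taken → place at 12.
Table: [_, _, 329, 687, _, _, _, 910, 306, 924, 456, 911, 521]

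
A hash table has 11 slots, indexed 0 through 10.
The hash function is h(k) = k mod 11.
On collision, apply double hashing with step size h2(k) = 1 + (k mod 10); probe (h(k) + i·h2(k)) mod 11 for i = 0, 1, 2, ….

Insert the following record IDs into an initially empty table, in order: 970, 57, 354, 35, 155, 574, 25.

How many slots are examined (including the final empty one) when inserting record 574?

4

970 hashes to 2; slot 2 is free → place at 2.
57 hashes to 2, h2=8; 2 taken → place at 10.
354 hashes to 2, h2=5; 2 taken → place at 7.
35 hashes to 2, h2=6; 2 taken → place at 8.
155 hashes to 1; slot 1 is free → place at 1.
574 hashes to 2, h2=5; 2,7,1 taken → place at 6.
25 hashes to 3; slot 3 is free → place at 3.
Table: [., 155, 970, 25, ., ., 574, 354, 35, ., 57]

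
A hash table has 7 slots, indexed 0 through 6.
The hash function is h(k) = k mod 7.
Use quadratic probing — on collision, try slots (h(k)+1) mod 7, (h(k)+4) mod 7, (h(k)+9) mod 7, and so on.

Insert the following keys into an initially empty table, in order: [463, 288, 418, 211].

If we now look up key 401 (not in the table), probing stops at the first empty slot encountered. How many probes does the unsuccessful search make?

3

463 hashes to 1; slot 1 is free => place at 1.
288 hashes to 1; 1 taken => place at 2.
418 hashes to 5; slot 5 is free => place at 5.
211 hashes to 1; 1,2,5 taken => place at 3.
Table: [., 463, 288, 211, ., 418, .]
Lookup 401: h=2, probe 2,3,6 → slot 6 empty, not found.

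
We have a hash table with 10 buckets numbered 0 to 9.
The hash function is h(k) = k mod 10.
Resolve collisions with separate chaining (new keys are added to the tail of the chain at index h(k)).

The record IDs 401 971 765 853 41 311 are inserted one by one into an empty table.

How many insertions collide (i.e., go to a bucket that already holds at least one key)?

3

Insert 401: h=1, bucket 1 empty -> new chain.
Insert 971: h=1, bucket 1 nonempty -> append to chain.
Insert 765: h=5, bucket 5 empty -> new chain.
Insert 853: h=3, bucket 3 empty -> new chain.
Insert 41: h=1, bucket 1 nonempty -> append to chain.
Insert 311: h=1, bucket 1 nonempty -> append to chain.
Final buckets:
0: .
1: 401 -> 971 -> 41 -> 311
2: .
3: 853
4: .
5: 765
6: .
7: .
8: .
9: .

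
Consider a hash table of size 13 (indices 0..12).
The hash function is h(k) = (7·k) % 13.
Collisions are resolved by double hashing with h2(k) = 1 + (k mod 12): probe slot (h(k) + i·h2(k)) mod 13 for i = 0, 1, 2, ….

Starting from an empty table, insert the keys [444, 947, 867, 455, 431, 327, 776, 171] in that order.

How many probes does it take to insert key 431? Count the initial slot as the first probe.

444 hashes to 1; slot 1 is free → place at 1.
947 hashes to 12; slot 12 is free → place at 12.
867 hashes to 11; slot 11 is free → place at 11.
455 hashes to 0; slot 0 is free → place at 0.
431 hashes to 1, h2=12; 1,0,12,11 taken → place at 10.
327 hashes to 1, h2=4; 1 taken → place at 5.
776 hashes to 11, h2=9; 11 taken → place at 7.
171 hashes to 1, h2=4; 1,5 taken → place at 9.
Table: [455, 444, -, -, -, 327, -, 776, -, 171, 431, 867, 947]

5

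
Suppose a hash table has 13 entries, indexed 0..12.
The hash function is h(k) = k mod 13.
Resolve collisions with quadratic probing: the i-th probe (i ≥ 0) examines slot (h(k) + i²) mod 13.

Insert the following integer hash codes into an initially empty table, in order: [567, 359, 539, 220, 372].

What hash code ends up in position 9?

Insert 567: h=8, slot 8 empty -> index 8.
Insert 359: h=8, slot 8 occupied -> index 9.
Insert 539: h=6, slot 6 empty -> index 6.
Insert 220: h=12, slot 12 empty -> index 12.
Insert 372: h=8, slots 8,9,12 occupied -> index 4.
Table: [-, -, -, -, 372, -, 539, -, 567, 359, -, -, 220]

359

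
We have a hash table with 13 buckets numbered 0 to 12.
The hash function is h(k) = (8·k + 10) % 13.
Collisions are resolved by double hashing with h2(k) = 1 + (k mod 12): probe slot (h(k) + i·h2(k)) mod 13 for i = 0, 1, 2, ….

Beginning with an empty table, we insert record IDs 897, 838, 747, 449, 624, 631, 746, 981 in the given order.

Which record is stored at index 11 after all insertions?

624

897 hashes to 10; slot 10 is free -> place at 10.
838 hashes to 6; slot 6 is free -> place at 6.
747 hashes to 6, h2=4; 6,10 taken -> place at 1.
449 hashes to 1, h2=6; 1 taken -> place at 7.
624 hashes to 10, h2=1; 10 taken -> place at 11.
631 hashes to 1, h2=8; 1 taken -> place at 9.
746 hashes to 11, h2=3; 11,1 taken -> place at 4.
981 hashes to 6, h2=10; 6 taken -> place at 3.
Table: [_, 747, _, 981, 746, _, 838, 449, _, 631, 897, 624, _]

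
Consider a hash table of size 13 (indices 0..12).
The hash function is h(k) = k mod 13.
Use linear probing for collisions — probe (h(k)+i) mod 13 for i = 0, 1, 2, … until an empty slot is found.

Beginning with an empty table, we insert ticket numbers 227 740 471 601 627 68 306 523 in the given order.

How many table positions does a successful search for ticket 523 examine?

227: h=6 => slot 6
740: h=12 => slot 12
471: h=3 => slot 3
601: h=3, probe 3,4 => slot 4
627: h=3, probe 3,4,5 => slot 5
68: h=3, probe 3,4,5,6,7 => slot 7
306: h=7, probe 7,8 => slot 8
523: h=3, probe 3,4,5,6,7,8,9 => slot 9
Table: [∅, ∅, ∅, 471, 601, 627, 227, 68, 306, 523, ∅, ∅, 740]
Lookup 523: h=3, probe 3,4,5,6,7,8,9 → found at 9.

7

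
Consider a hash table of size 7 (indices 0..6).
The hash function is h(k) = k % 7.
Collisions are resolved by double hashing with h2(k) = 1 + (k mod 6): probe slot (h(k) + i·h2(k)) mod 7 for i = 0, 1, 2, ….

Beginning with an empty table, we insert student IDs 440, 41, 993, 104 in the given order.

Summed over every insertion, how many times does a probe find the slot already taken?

3

Insert 440: h=6, slot 6 empty => index 6.
Insert 41: h=6, h2=6, slot 6 occupied => index 5.
Insert 993: h=6, h2=4, slot 6 occupied => index 3.
Insert 104: h=6, h2=3, slot 6 occupied => index 2.
Table: [_, _, 104, 993, _, 41, 440]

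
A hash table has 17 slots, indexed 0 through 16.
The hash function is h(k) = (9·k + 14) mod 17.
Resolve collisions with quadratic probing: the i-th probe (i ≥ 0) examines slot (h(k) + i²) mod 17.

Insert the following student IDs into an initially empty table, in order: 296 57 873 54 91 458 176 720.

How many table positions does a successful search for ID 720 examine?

Insert 296: h=9, slot 9 empty -> index 9.
Insert 57: h=0, slot 0 empty -> index 0.
Insert 873: h=0, slot 0 occupied -> index 1.
Insert 54: h=7, slot 7 empty -> index 7.
Insert 91: h=0, slots 0,1 occupied -> index 4.
Insert 458: h=5, slot 5 empty -> index 5.
Insert 176: h=0, slots 0,1,4,9 occupied -> index 16.
Insert 720: h=0, slots 0,1,4,9,16 occupied -> index 8.
Table: [57, 873, ∅, ∅, 91, 458, ∅, 54, 720, 296, ∅, ∅, ∅, ∅, ∅, ∅, 176]
Lookup 720: h=0, probe 0,1,4,9,16,8 → found at 8.

6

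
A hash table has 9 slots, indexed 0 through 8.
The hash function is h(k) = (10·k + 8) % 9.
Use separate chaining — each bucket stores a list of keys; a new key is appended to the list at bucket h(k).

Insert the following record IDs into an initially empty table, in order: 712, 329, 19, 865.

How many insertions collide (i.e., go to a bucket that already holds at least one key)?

2

Insert 712: h=0, bucket 0 empty -> new chain.
Insert 329: h=4, bucket 4 empty -> new chain.
Insert 19: h=0, bucket 0 nonempty -> append to chain.
Insert 865: h=0, bucket 0 nonempty -> append to chain.
Final buckets:
0: 712 -> 19 -> 865
1: -
2: -
3: -
4: 329
5: -
6: -
7: -
8: -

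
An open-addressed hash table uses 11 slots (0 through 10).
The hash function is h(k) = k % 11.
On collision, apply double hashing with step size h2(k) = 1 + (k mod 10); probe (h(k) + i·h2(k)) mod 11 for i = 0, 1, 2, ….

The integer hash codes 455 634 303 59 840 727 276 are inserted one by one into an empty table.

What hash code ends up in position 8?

276

Insert 455: h=4, slot 4 empty → index 4.
Insert 634: h=7, slot 7 empty → index 7.
Insert 303: h=6, slot 6 empty → index 6.
Insert 59: h=4, h2=10, slot 4 occupied → index 3.
Insert 840: h=4, h2=1, slot 4 occupied → index 5.
Insert 727: h=1, slot 1 empty → index 1.
Insert 276: h=1, h2=7, slot 1 occupied → index 8.
Table: [∅, 727, ∅, 59, 455, 840, 303, 634, 276, ∅, ∅]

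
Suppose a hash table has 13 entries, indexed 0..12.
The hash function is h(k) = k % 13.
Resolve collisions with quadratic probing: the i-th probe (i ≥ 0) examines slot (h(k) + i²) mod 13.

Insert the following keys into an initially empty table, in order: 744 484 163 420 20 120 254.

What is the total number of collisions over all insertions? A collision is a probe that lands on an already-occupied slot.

8

744: h=3 => slot 3
484: h=3, probe 3,4 => slot 4
163: h=7 => slot 7
420: h=4, probe 4,5 => slot 5
20: h=7, probe 7,8 => slot 8
120: h=3, probe 3,4,7,12 => slot 12
254: h=7, probe 7,8,11 => slot 11
Table: [., ., ., 744, 484, 420, ., 163, 20, ., ., 254, 120]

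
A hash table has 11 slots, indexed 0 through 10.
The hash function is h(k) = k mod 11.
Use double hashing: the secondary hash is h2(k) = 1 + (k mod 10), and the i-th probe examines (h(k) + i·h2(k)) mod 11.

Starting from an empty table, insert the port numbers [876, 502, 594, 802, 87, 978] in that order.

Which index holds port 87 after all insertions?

4

Insert 876: h=7, slot 7 empty => index 7.
Insert 502: h=7, h2=3, slot 7 occupied => index 10.
Insert 594: h=0, slot 0 empty => index 0.
Insert 802: h=10, h2=3, slot 10 occupied => index 2.
Insert 87: h=10, h2=8, slots 10,7 occupied => index 4.
Insert 978: h=10, h2=9, slot 10 occupied => index 8.
Table: [594, _, 802, _, 87, _, _, 876, 978, _, 502]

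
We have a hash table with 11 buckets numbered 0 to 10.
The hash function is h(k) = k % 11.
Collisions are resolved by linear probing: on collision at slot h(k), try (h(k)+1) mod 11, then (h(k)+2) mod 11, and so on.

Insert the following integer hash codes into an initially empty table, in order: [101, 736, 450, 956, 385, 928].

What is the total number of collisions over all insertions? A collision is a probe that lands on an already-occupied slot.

101: h=2 -> slot 2
736: h=10 -> slot 10
450: h=10, probe 10,0 -> slot 0
956: h=10, probe 10,0,1 -> slot 1
385: h=0, probe 0,1,2,3 -> slot 3
928: h=4 -> slot 4
Table: [450, 956, 101, 385, 928, _, _, _, _, _, 736]

6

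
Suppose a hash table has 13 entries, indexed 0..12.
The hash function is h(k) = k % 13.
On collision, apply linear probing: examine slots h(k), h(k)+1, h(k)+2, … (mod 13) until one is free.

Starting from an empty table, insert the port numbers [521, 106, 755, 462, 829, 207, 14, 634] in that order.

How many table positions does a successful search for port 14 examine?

521: h=1 => slot 1
106: h=2 => slot 2
755: h=1, probe 1,2,3 => slot 3
462: h=7 => slot 7
829: h=10 => slot 10
207: h=12 => slot 12
14: h=1, probe 1,2,3,4 => slot 4
634: h=10, probe 10,11 => slot 11
Table: [_, 521, 106, 755, 14, _, _, 462, _, _, 829, 634, 207]
Lookup 14: h=1, probe 1,2,3,4 → found at 4.

4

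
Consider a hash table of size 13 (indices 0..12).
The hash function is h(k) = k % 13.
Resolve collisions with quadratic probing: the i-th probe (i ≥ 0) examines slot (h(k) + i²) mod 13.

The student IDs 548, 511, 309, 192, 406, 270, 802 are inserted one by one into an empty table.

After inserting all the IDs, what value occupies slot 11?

192

Insert 548: h=2, slot 2 empty => index 2.
Insert 511: h=4, slot 4 empty => index 4.
Insert 309: h=10, slot 10 empty => index 10.
Insert 192: h=10, slot 10 occupied => index 11.
Insert 406: h=3, slot 3 empty => index 3.
Insert 270: h=10, slots 10,11 occupied => index 1.
Insert 802: h=9, slot 9 empty => index 9.
Table: [-, 270, 548, 406, 511, -, -, -, -, 802, 309, 192, -]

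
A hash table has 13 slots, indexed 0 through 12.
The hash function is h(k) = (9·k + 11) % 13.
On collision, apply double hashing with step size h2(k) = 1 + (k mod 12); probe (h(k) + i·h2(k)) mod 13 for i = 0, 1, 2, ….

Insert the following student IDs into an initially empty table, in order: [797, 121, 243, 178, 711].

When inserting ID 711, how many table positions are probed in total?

2

797 hashes to 8; slot 8 is free => place at 8.
121 hashes to 8, h2=2; 8 taken => place at 10.
243 hashes to 1; slot 1 is free => place at 1.
178 hashes to 1, h2=11; 1 taken => place at 12.
711 hashes to 1, h2=4; 1 taken => place at 5.
Table: [., 243, ., ., ., 711, ., ., 797, ., 121, ., 178]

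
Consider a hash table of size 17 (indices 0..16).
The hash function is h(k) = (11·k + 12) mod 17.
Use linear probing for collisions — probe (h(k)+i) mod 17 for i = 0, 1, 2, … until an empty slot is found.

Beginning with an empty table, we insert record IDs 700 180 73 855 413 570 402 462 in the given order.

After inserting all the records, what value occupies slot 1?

700: h=11 => slot 11
180: h=3 => slot 3
73: h=16 => slot 16
855: h=16, probe 16,0 => slot 0
413: h=16, probe 16,0,1 => slot 1
570: h=9 => slot 9
402: h=14 => slot 14
462: h=11, probe 11,12 => slot 12
Table: [855, 413, ., 180, ., ., ., ., ., 570, ., 700, 462, ., 402, ., 73]

413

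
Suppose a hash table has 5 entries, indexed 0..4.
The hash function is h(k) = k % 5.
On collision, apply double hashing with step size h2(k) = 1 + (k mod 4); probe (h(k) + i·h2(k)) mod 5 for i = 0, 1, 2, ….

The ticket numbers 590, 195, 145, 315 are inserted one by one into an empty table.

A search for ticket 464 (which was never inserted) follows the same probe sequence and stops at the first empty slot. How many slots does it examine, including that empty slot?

3

590 hashes to 0; slot 0 is free => place at 0.
195 hashes to 0, h2=4; 0 taken => place at 4.
145 hashes to 0, h2=2; 0 taken => place at 2.
315 hashes to 0, h2=4; 0,4 taken => place at 3.
Table: [590, ∅, 145, 315, 195]
Lookup 464: h=4, h2=1, probe 4,0,1 → slot 1 empty, not found.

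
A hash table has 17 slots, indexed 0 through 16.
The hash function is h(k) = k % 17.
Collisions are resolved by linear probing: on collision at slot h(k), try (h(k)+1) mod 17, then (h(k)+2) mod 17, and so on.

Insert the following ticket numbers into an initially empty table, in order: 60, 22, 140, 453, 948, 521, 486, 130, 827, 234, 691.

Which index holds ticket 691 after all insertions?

Insert 60: h=9, slot 9 empty -> index 9.
Insert 22: h=5, slot 5 empty -> index 5.
Insert 140: h=4, slot 4 empty -> index 4.
Insert 453: h=11, slot 11 empty -> index 11.
Insert 948: h=13, slot 13 empty -> index 13.
Insert 521: h=11, slot 11 occupied -> index 12.
Insert 486: h=10, slot 10 empty -> index 10.
Insert 130: h=11, slots 11,12,13 occupied -> index 14.
Insert 827: h=11, slots 11,12,13,14 occupied -> index 15.
Insert 234: h=13, slots 13,14,15 occupied -> index 16.
Insert 691: h=11, slots 11,12,13,14,15,16 occupied -> index 0.
Table: [691, ∅, ∅, ∅, 140, 22, ∅, ∅, ∅, 60, 486, 453, 521, 948, 130, 827, 234]

0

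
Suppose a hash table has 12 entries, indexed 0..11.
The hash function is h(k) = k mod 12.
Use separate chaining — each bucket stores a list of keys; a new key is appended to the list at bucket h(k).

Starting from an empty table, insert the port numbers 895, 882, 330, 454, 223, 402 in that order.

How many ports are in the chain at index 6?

3

895 → bucket 7
882 → bucket 6
330 → bucket 6 (collision)
454 → bucket 10
223 → bucket 7 (collision)
402 → bucket 6 (collision)
Final buckets:
0: _
1: _
2: _
3: _
4: _
5: _
6: 882 -> 330 -> 402
7: 895 -> 223
8: _
9: _
10: 454
11: _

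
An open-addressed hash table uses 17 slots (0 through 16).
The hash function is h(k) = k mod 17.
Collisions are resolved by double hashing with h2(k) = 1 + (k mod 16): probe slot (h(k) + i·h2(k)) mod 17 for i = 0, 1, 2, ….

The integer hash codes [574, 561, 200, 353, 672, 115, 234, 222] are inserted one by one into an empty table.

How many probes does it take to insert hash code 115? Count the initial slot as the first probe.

3

574: h=13 -> slot 13
561: h=0 -> slot 0
200: h=13, h2=9, probe 13,5 -> slot 5
353: h=13, h2=2, probe 13,15 -> slot 15
672: h=9 -> slot 9
115: h=13, h2=4, probe 13,0,4 -> slot 4
234: h=13, h2=11, probe 13,7 -> slot 7
222: h=1 -> slot 1
Table: [561, 222, ., ., 115, 200, ., 234, ., 672, ., ., ., 574, ., 353, .]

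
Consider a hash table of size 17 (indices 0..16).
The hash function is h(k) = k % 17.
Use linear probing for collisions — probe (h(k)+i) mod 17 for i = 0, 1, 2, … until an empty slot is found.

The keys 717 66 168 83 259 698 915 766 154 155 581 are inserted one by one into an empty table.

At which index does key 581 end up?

717: h=3 → slot 3
66: h=15 → slot 15
168: h=15, probe 15,16 → slot 16
83: h=15, probe 15,16,0 → slot 0
259: h=4 → slot 4
698: h=1 → slot 1
915: h=14 → slot 14
766: h=1, probe 1,2 → slot 2
154: h=1, probe 1,2,3,4,5 → slot 5
155: h=2, probe 2,3,4,5,6 → slot 6
581: h=3, probe 3,4,5,6,7 → slot 7
Table: [83, 698, 766, 717, 259, 154, 155, 581, —, —, —, —, —, —, 915, 66, 168]

7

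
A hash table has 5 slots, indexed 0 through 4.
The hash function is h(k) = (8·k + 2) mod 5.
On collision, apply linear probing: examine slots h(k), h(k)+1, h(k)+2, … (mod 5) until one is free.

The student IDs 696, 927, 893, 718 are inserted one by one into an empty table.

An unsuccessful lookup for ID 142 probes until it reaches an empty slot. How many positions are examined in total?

Insert 696: h=0, slot 0 empty -> index 0.
Insert 927: h=3, slot 3 empty -> index 3.
Insert 893: h=1, slot 1 empty -> index 1.
Insert 718: h=1, slot 1 occupied -> index 2.
Table: [696, 893, 718, 927, -]
Lookup 142: h=3, probe 3,4 → slot 4 empty, not found.

2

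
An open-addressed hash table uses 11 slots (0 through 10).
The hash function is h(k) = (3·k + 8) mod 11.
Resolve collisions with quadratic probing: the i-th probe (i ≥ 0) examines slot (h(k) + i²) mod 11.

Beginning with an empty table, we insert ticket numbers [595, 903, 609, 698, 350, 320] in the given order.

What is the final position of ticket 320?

Insert 595: h=0, slot 0 empty => index 0.
Insert 903: h=0, slot 0 occupied => index 1.
Insert 609: h=9, slot 9 empty => index 9.
Insert 698: h=1, slot 1 occupied => index 2.
Insert 350: h=2, slot 2 occupied => index 3.
Insert 320: h=0, slots 0,1 occupied => index 4.
Table: [595, 903, 698, 350, 320, ∅, ∅, ∅, ∅, 609, ∅]

4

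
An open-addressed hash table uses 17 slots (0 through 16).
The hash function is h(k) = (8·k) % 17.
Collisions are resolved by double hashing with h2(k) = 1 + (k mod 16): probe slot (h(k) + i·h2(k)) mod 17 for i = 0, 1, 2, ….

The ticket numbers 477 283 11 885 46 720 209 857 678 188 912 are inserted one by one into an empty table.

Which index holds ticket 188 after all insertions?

4

Insert 477: h=8, slot 8 empty -> index 8.
Insert 283: h=3, slot 3 empty -> index 3.
Insert 11: h=3, h2=12, slot 3 occupied -> index 15.
Insert 885: h=8, h2=6, slot 8 occupied -> index 14.
Insert 46: h=11, slot 11 empty -> index 11.
Insert 720: h=14, h2=1, slots 14,15 occupied -> index 16.
Insert 209: h=6, slot 6 empty -> index 6.
Insert 857: h=5, slot 5 empty -> index 5.
Insert 678: h=1, slot 1 empty -> index 1.
Insert 188: h=8, h2=13, slot 8 occupied -> index 4.
Insert 912: h=3, h2=1, slots 3,4,5,6 occupied -> index 7.
Table: [., 678, ., 283, 188, 857, 209, 912, 477, ., ., 46, ., ., 885, 11, 720]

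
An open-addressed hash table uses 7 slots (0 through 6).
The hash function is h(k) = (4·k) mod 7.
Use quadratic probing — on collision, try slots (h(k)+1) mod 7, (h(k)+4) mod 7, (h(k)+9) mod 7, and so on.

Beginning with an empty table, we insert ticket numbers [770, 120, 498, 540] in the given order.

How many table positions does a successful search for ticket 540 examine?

770 hashes to 0; slot 0 is free → place at 0.
120 hashes to 4; slot 4 is free → place at 4.
498 hashes to 4; 4 taken → place at 5.
540 hashes to 4; 4,5 taken → place at 1.
Table: [770, 540, -, -, 120, 498, -]
Lookup 540: h=4, probe 4,5,1 → found at 1.

3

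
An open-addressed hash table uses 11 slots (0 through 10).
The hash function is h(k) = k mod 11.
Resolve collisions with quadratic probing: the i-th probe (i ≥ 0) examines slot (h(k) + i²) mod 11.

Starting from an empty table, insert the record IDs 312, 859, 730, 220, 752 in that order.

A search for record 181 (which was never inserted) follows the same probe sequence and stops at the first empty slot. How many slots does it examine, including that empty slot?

2

312 hashes to 4; slot 4 is free => place at 4.
859 hashes to 1; slot 1 is free => place at 1.
730 hashes to 4; 4 taken => place at 5.
220 hashes to 0; slot 0 is free => place at 0.
752 hashes to 4; 4,5 taken => place at 8.
Table: [220, 859, -, -, 312, 730, -, -, 752, -, -]
Lookup 181: h=5, probe 5,6 → slot 6 empty, not found.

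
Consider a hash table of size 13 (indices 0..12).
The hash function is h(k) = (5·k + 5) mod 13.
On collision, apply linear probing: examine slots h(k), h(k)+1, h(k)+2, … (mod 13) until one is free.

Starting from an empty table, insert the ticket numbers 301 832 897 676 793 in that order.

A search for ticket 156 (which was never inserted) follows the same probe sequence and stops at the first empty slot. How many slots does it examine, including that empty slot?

301 hashes to 2; slot 2 is free → place at 2.
832 hashes to 5; slot 5 is free → place at 5.
897 hashes to 5; 5 taken → place at 6.
676 hashes to 5; 5,6 taken → place at 7.
793 hashes to 5; 5,6,7 taken → place at 8.
Table: [—, —, 301, —, —, 832, 897, 676, 793, —, —, —, —]
Lookup 156: h=5, probe 5,6,7,8,9 → slot 9 empty, not found.

5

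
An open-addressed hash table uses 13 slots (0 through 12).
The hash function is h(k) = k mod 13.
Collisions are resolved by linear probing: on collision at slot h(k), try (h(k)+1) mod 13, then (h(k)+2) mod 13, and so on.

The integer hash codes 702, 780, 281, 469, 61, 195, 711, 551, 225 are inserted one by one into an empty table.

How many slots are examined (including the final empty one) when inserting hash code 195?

4

702: h=0 -> slot 0
780: h=0, probe 0,1 -> slot 1
281: h=8 -> slot 8
469: h=1, probe 1,2 -> slot 2
61: h=9 -> slot 9
195: h=0, probe 0,1,2,3 -> slot 3
711: h=9, probe 9,10 -> slot 10
551: h=5 -> slot 5
225: h=4 -> slot 4
Table: [702, 780, 469, 195, 225, 551, —, —, 281, 61, 711, —, —]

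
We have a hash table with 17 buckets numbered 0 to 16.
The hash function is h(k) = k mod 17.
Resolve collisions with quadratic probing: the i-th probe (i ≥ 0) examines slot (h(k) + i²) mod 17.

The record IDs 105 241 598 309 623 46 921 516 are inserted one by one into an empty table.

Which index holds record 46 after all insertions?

105 hashes to 3; slot 3 is free => place at 3.
241 hashes to 3; 3 taken => place at 4.
598 hashes to 3; 3,4 taken => place at 7.
309 hashes to 3; 3,4,7 taken => place at 12.
623 hashes to 11; slot 11 is free => place at 11.
46 hashes to 12; 12 taken => place at 13.
921 hashes to 3; 3,4,7,12 taken => place at 2.
516 hashes to 6; slot 6 is free => place at 6.
Table: [-, -, 921, 105, 241, -, 516, 598, -, -, -, 623, 309, 46, -, -, -]

13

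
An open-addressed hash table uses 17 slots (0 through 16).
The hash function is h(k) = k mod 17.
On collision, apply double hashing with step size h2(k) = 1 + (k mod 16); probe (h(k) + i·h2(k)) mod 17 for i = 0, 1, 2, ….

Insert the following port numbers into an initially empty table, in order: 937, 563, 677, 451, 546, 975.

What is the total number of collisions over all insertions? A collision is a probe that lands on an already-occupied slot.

4

937: h=2 -> slot 2
563: h=2, h2=4, probe 2,6 -> slot 6
677: h=14 -> slot 14
451: h=9 -> slot 9
546: h=2, h2=3, probe 2,5 -> slot 5
975: h=6, h2=16, probe 6,5,4 -> slot 4
Table: [_, _, 937, _, 975, 546, 563, _, _, 451, _, _, _, _, 677, _, _]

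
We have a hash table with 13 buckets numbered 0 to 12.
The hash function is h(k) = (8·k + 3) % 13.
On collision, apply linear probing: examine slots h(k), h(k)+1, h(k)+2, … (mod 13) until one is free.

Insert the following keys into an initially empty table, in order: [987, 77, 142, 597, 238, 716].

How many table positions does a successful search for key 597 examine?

4

987: h=8 -> slot 8
77: h=8, probe 8,9 -> slot 9
142: h=8, probe 8,9,10 -> slot 10
597: h=8, probe 8,9,10,11 -> slot 11
238: h=9, probe 9,10,11,12 -> slot 12
716: h=11, probe 11,12,0 -> slot 0
Table: [716, ∅, ∅, ∅, ∅, ∅, ∅, ∅, 987, 77, 142, 597, 238]
Lookup 597: h=8, probe 8,9,10,11 → found at 11.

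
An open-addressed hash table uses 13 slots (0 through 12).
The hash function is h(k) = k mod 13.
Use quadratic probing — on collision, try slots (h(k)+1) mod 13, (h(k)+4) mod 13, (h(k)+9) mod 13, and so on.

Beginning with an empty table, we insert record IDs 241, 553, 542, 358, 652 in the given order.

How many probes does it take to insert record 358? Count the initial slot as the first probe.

241: h=7 => slot 7
553: h=7, probe 7,8 => slot 8
542: h=9 => slot 9
358: h=7, probe 7,8,11 => slot 11
652: h=2 => slot 2
Table: [-, -, 652, -, -, -, -, 241, 553, 542, -, 358, -]

3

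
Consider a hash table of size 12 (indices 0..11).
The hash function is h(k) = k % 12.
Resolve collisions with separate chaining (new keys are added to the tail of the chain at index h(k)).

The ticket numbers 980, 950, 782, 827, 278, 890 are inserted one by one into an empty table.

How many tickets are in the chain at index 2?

4

980 -> bucket 8
950 -> bucket 2
782 -> bucket 2 (collision)
827 -> bucket 11
278 -> bucket 2 (collision)
890 -> bucket 2 (collision)
Final buckets:
0: _
1: _
2: 950 -> 782 -> 278 -> 890
3: _
4: _
5: _
6: _
7: _
8: 980
9: _
10: _
11: 827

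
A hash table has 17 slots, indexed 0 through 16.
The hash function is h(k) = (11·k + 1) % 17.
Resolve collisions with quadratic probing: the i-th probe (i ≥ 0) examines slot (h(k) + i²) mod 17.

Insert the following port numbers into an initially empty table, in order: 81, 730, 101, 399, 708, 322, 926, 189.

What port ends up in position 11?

101

81 hashes to 8; slot 8 is free -> place at 8.
730 hashes to 7; slot 7 is free -> place at 7.
101 hashes to 7; 7,8 taken -> place at 11.
399 hashes to 4; slot 4 is free -> place at 4.
708 hashes to 3; slot 3 is free -> place at 3.
322 hashes to 7; 7,8,11 taken -> place at 16.
926 hashes to 4; 4 taken -> place at 5.
189 hashes to 6; slot 6 is free -> place at 6.
Table: [∅, ∅, ∅, 708, 399, 926, 189, 730, 81, ∅, ∅, 101, ∅, ∅, ∅, ∅, 322]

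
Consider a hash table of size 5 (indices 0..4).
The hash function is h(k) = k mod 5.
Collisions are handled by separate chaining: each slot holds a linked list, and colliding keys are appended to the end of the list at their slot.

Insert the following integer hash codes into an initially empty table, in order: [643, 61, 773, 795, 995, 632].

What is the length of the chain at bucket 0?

2

643 → bucket 3
61 → bucket 1
773 → bucket 3 (collision)
795 → bucket 0
995 → bucket 0 (collision)
632 → bucket 2
Final buckets:
0: 795 -> 995
1: 61
2: 632
3: 643 -> 773
4: _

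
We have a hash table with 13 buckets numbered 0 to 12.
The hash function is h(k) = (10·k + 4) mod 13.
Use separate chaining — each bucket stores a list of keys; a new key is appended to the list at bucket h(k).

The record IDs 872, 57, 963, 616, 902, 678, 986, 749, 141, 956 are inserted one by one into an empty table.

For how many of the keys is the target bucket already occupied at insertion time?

4

Insert 872: h=1, bucket 1 empty -> new chain.
Insert 57: h=2, bucket 2 empty -> new chain.
Insert 963: h=1, bucket 1 nonempty -> append to chain.
Insert 616: h=2, bucket 2 nonempty -> append to chain.
Insert 902: h=2, bucket 2 nonempty -> append to chain.
Insert 678: h=11, bucket 11 empty -> new chain.
Insert 986: h=10, bucket 10 empty -> new chain.
Insert 749: h=6, bucket 6 empty -> new chain.
Insert 141: h=10, bucket 10 nonempty -> append to chain.
Insert 956: h=9, bucket 9 empty -> new chain.
Final buckets:
0: ∅
1: 872 -> 963
2: 57 -> 616 -> 902
3: ∅
4: ∅
5: ∅
6: 749
7: ∅
8: ∅
9: 956
10: 986 -> 141
11: 678
12: ∅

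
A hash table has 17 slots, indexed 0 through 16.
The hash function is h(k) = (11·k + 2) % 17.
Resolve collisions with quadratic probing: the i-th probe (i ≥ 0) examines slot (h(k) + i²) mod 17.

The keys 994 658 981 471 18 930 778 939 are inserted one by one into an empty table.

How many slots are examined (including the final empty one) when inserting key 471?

3

994 hashes to 5; slot 5 is free => place at 5.
658 hashes to 15; slot 15 is free => place at 15.
981 hashes to 15; 15 taken => place at 16.
471 hashes to 15; 15,16 taken => place at 2.
18 hashes to 13; slot 13 is free => place at 13.
930 hashes to 15; 15,16,2 taken => place at 7.
778 hashes to 9; slot 9 is free => place at 9.
939 hashes to 12; slot 12 is free => place at 12.
Table: [-, -, 471, -, -, 994, -, 930, -, 778, -, -, 939, 18, -, 658, 981]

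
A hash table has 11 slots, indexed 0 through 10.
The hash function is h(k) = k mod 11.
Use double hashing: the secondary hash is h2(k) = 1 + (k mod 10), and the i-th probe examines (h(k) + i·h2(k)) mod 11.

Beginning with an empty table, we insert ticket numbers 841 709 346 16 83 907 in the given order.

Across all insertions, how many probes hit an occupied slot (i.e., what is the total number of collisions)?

5

841 hashes to 5; slot 5 is free => place at 5.
709 hashes to 5, h2=10; 5 taken => place at 4.
346 hashes to 5, h2=7; 5 taken => place at 1.
16 hashes to 5, h2=7; 5,1 taken => place at 8.
83 hashes to 6; slot 6 is free => place at 6.
907 hashes to 5, h2=8; 5 taken => place at 2.
Table: [—, 346, 907, —, 709, 841, 83, —, 16, —, —]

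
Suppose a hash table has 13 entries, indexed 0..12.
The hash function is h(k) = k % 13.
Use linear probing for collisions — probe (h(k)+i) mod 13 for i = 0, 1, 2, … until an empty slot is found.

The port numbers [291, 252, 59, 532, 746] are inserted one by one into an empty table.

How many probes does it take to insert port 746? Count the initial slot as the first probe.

Insert 291: h=5, slot 5 empty -> index 5.
Insert 252: h=5, slot 5 occupied -> index 6.
Insert 59: h=7, slot 7 empty -> index 7.
Insert 532: h=12, slot 12 empty -> index 12.
Insert 746: h=5, slots 5,6,7 occupied -> index 8.
Table: [-, -, -, -, -, 291, 252, 59, 746, -, -, -, 532]

4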